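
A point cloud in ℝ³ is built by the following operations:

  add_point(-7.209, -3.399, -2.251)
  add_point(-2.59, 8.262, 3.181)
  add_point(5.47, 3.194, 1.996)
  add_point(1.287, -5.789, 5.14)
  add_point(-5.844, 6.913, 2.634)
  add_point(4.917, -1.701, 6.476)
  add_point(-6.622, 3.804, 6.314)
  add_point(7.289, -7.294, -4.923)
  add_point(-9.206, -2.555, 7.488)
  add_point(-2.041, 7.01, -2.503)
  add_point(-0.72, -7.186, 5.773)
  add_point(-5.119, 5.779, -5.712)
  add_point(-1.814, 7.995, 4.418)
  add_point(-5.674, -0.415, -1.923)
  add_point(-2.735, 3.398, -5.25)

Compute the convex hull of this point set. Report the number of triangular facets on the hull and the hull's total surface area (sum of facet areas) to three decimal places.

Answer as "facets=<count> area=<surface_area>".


12 of the 15 inputs are extreme points: [0, 1, 2, 4, 5, 6, 7, 8, 9, 10, 11, 12].

Facet areas (half cross-product norm):
  f1: (p0, p11, p8) → 47.7094
  f2: (p0, p11, p7) → 76.4382
  f3: (p4, p11, p8) → 44.3300
  f4: (p4, p11, p1) → 14.9517
  f5: (p9, p11, p7) → 39.7553
  f6: (p9, p11, p1) → 10.0029
  f7: (p10, p5, p8) → 37.2839
  f8: (p10, p5, p7) → 49.4028
  f9: (p10, p0, p8) → 45.2379
  f10: (p10, p0, p7) → 71.5147
  f11: (p6, p5, p8) → 44.4369
  f12: (p6, p4, p8) → 10.8803
  f13: (p2, p5, p7) → 41.1472
  f14: (p2, p9, p7) → 59.5686
  f15: (p12, p9, p1) → 2.9996
  f16: (p12, p2, p9) → 30.0695
  f17: (p12, p2, p5) → 29.8332
  f18: (p12, p6, p5) → 39.3948
  f19: (p12, p4, p1) → 2.2321
  f20: (p12, p6, p4) → 11.0727
Σ area = 708.262

Euler: V−E+F = 12−30+20 = 2.

facets=20 area=708.262


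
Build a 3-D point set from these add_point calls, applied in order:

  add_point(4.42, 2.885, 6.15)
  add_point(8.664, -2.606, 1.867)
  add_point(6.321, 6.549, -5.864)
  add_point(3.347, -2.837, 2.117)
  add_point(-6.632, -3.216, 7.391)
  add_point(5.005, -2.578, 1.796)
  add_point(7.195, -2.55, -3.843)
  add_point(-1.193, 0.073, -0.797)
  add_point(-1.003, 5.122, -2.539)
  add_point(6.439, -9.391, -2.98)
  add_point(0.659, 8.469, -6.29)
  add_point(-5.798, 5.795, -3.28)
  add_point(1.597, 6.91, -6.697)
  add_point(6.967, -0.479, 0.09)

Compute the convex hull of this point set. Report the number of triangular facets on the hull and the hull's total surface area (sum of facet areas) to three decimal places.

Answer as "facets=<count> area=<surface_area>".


facets=14 area=633.950

Points on the hull: [0, 1, 2, 4, 6, 9, 10, 11, 12] (9 of 14).

Facet areas (half cross-product norm):
  f1: (p9, p1, p4) → 69.9938
  f2: (p0, p1, p4) → 50.8702
  f3: (p11, p9, p4) → 120.0214
  f4: (p11, p0, p4) → 79.8496
  f5: (p11, p0, p10) → 51.9523
  f6: (p6, p9, p1) → 20.3415
  f7: (p2, p0, p1) → 47.9056
  f8: (p2, p0, p10) → 38.0646
  f9: (p2, p6, p1) → 26.7817
  f10: (p2, p6, p9) → 7.1801
  f11: (p12, p11, p10) → 6.9206
  f12: (p12, p11, p9) → 71.5174
  f13: (p12, p2, p10) → 3.8330
  f14: (p12, p2, p9) → 38.7184
Σ area = 633.950

Euler characteristic 9−21+14 = 2 ✓


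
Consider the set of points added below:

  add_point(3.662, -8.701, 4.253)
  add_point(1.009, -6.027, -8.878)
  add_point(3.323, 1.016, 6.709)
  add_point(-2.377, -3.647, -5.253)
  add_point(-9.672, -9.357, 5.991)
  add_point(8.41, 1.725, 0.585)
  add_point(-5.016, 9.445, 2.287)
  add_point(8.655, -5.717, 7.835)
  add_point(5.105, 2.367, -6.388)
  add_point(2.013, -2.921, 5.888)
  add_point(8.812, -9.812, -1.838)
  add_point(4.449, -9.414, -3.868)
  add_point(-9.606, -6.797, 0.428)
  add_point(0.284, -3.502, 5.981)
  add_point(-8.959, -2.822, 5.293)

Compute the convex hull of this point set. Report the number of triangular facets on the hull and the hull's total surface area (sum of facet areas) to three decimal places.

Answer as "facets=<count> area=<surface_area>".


Hull vertices (13/15): indices [0, 1, 2, 3, 4, 5, 6, 7, 8, 10, 11, 12, 14].

Facet areas (half cross-product norm):
  f1: (p11, p10, p4) → 35.9974
  f2: (p11, p1, p4) → 59.9102
  f3: (p11, p1, p10) → 10.3065
  f4: (p12, p1, p4) → 33.6615
  f5: (p8, p1, p10) → 53.2554
  f6: (p8, p1, p6) → 70.2121
  f7: (p0, p10, p4) → 37.3784
  f8: (p0, p7, p4) → 33.8212
  f9: (p0, p7, p10) → 27.5056
  f10: (p14, p12, p4) → 17.4084
  f11: (p14, p12, p6) → 37.5392
  f12: (p3, p1, p6) → 25.3653
  f13: (p3, p12, p6) → 73.8071
  f14: (p3, p12, p1) → 19.0220
  f15: (p5, p8, p6) → 57.3402
  f16: (p5, p7, p10) → 50.8679
  f17: (p5, p8, p10) → 45.4853
  f18: (p2, p5, p6) → 50.3555
  f19: (p2, p5, p7) → 33.7433
  f20: (p2, p14, p6) → 72.4750
  f21: (p2, p7, p4) → 72.0806
  f22: (p2, p14, p4) → 39.5112
Σ area = 957.049

Euler characteristic 13−33+22 = 2 ✓

facets=22 area=957.049


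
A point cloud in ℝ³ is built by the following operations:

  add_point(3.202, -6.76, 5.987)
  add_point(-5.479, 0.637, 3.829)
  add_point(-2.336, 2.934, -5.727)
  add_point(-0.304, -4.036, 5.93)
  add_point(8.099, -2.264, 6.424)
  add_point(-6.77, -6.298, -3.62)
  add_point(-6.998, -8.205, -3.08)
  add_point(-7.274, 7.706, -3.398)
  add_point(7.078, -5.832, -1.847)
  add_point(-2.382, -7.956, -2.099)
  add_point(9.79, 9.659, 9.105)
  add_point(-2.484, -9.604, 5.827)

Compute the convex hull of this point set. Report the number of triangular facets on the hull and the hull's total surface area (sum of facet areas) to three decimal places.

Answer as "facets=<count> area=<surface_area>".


11 of the 12 inputs are extreme points: [0, 1, 2, 4, 5, 6, 7, 8, 9, 10, 11].

Facet areas (half cross-product norm):
  f1: (p2, p10, p7) → 73.5368
  f2: (p8, p2, p10) → 124.2050
  f3: (p1, p10, p7) → 94.9880
  f4: (p1, p11, p10) → 98.7936
  f5: (p6, p1, p7) → 57.9236
  f6: (p6, p1, p11) → 49.7426
  f7: (p4, p8, p10) → 44.9834
  f8: (p5, p2, p7) → 36.9151
  f9: (p5, p6, p7) → 4.5020
  f10: (p5, p8, p2) → 66.1309
  f11: (p5, p6, p8) → 13.8484
  f12: (p9, p8, p11) → 39.2421
  f13: (p9, p6, p11) → 18.8167
  f14: (p9, p6, p8) → 5.6003
  f15: (p0, p8, p11) → 25.3765
  f16: (p0, p4, p8) → 27.5672
  f17: (p0, p11, p10) → 38.3584
  f18: (p0, p4, p10) → 26.3599
Σ area = 846.890

Euler characteristic 11−27+18 = 2 ✓

facets=18 area=846.890


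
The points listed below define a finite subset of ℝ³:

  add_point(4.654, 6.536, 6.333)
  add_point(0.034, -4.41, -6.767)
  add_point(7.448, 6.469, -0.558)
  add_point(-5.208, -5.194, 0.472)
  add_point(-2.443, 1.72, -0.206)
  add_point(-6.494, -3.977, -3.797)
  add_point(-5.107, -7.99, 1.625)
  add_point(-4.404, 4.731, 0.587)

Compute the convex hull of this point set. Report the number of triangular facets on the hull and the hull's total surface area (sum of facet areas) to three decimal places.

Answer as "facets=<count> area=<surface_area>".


Points on the hull: [0, 1, 2, 5, 6, 7] (6 of 8).

Per-facet area ½‖(b−a)×(c−a)‖:
  f1: (p6, p1, p5) → 24.5971
  f2: (p6, p1, p2) → 75.1890
  f3: (p0, p6, p2) → 67.3133
  f4: (p7, p1, p5) → 35.7851
  f5: (p7, p1, p2) → 72.0164
  f6: (p7, p0, p2) → 39.7970
  f7: (p7, p6, p5) → 34.0824
  f8: (p7, p0, p6) → 68.5335
Σ area = 417.314

Euler characteristic 6−12+8 = 2 ✓

facets=8 area=417.314


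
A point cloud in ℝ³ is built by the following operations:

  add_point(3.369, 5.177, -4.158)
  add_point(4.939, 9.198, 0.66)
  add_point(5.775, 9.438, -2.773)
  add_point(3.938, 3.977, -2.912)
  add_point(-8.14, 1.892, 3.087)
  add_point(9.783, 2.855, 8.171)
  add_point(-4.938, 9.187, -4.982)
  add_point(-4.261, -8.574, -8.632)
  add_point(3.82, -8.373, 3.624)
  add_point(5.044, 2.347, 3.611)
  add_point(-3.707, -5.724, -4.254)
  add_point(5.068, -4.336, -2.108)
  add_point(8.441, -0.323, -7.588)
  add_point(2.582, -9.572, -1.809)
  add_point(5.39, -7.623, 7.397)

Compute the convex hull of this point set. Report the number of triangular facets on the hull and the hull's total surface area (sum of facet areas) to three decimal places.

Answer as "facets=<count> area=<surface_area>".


facets=16 area=984.361

Hull vertices (10/15): indices [1, 2, 4, 5, 6, 7, 8, 12, 13, 14].

Facet areas (half cross-product norm):
  f1: (p14, p5, p4) → 95.5605
  f2: (p14, p7, p4) → 128.6578
  f3: (p1, p5, p4) → 83.1624
  f4: (p1, p2, p5) → 15.5364
  f5: (p8, p7, p13) → 16.5804
  f6: (p8, p14, p13) → 2.0001
  f7: (p8, p14, p7) → 7.5935
  f8: (p6, p1, p4) → 64.1200
  f9: (p6, p1, p2) → 19.3608
  f10: (p6, p7, p4) → 90.4694
  f11: (p12, p6, p2) → 60.8123
  f12: (p12, p6, p7) → 118.1064
  f13: (p12, p2, p5) → 74.1677
  f14: (p12, p7, p13) → 59.9823
  f15: (p12, p14, p5) → 88.1890
  f16: (p12, p14, p13) → 60.0619
Σ area = 984.361

Euler: V−E+F = 10−24+16 = 2.


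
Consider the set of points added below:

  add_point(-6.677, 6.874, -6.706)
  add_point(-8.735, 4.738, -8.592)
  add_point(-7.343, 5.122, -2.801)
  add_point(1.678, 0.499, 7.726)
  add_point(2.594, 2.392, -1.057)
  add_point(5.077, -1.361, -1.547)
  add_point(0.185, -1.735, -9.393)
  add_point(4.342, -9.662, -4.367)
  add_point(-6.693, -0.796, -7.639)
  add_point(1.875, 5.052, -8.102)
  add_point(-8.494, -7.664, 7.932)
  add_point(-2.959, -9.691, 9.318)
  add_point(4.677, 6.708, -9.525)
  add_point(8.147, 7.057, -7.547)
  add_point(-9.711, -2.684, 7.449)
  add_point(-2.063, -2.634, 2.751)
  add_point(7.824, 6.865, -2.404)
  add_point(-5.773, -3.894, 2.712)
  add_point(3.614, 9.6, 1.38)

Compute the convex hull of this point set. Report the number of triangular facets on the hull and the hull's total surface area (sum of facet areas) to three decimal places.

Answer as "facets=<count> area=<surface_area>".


14 of the 19 inputs are extreme points: [0, 1, 2, 3, 6, 7, 8, 10, 11, 12, 13, 14, 16, 18].

Triangle areas on the boundary:
  f1: (p3, p11, p14) → 51.7198
  f2: (p3, p18, p14) → 61.8905
  f3: (p10, p11, p14) → 12.9029
  f4: (p7, p3, p11) → 83.1192
  f5: (p7, p10, p11) → 45.7273
  f6: (p7, p10, p8) → 115.5011
  f7: (p16, p18, p13) → 12.6398
  f8: (p16, p3, p18) → 35.2155
  f9: (p16, p7, p13) → 43.7451
  f10: (p16, p7, p3) → 101.1384
  f11: (p6, p7, p8) → 34.1370
  f12: (p2, p18, p14) → 81.7270
  f13: (p2, p0, p18) → 27.1813
  f14: (p1, p6, p8) → 19.5040
  f15: (p1, p10, p14) → 40.0448
  f16: (p1, p10, p8) → 44.8295
  f17: (p1, p2, p14) → 28.7092
  f18: (p1, p2, p0) → 7.5288
  f19: (p12, p1, p6) → 52.3469
  f20: (p12, p7, p13) → 34.3737
  f21: (p12, p6, p7) → 42.5648
  f22: (p12, p1, p0) → 18.5614
  f23: (p12, p18, p13) → 20.6603
  f24: (p12, p0, p18) → 62.6579
Σ area = 1078.426

Euler characteristic 14−36+24 = 2 ✓

facets=24 area=1078.426


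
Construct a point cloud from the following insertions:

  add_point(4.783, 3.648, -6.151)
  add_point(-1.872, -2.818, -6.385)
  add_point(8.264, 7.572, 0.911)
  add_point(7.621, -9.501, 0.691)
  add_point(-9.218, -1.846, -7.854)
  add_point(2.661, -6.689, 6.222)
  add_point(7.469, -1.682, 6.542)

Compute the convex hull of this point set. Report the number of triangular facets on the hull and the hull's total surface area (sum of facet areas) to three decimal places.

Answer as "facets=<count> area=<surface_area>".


7 of the 7 inputs are extreme points: [0, 1, 2, 3, 4, 5, 6].

Per-facet area ½‖(b−a)×(c−a)‖:
  f1: (p6, p3, p2) → 49.2713
  f2: (p0, p2, p4) → 52.3290
  f3: (p0, p3, p2) → 66.2992
  f4: (p5, p2, p4) → 149.5086
  f5: (p5, p6, p2) → 28.9775
  f6: (p5, p3, p4) → 75.5949
  f7: (p5, p6, p3) → 27.3090
  f8: (p1, p3, p4) → 27.5890
  f9: (p1, p0, p4) → 27.7130
  f10: (p1, p0, p3) → 62.1649
Σ area = 566.757

Euler: V−E+F = 7−15+10 = 2.

facets=10 area=566.757


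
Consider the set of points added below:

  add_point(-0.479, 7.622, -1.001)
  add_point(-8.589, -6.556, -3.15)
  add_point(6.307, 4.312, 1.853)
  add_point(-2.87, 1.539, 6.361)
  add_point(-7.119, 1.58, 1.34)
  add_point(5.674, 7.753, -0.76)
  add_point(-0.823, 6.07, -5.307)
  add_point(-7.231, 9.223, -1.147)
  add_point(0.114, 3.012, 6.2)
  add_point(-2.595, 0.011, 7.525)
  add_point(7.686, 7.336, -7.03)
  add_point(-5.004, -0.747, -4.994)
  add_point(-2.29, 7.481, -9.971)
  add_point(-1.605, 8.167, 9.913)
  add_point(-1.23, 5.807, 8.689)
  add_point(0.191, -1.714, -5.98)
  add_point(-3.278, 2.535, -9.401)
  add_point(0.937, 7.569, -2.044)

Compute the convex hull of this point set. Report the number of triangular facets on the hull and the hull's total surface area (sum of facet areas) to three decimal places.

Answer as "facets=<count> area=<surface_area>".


facets=20 area=766.026

Hull vertices (12/18): indices [1, 2, 4, 5, 7, 9, 10, 12, 13, 14, 15, 16].

Per-facet area ½‖(b−a)×(c−a)‖:
  f1: (p12, p7, p1) → 79.6213
  f2: (p12, p7, p10) → 52.0507
  f3: (p4, p7, p1) → 27.9880
  f4: (p4, p13, p7) → 46.6635
  f5: (p15, p2, p10) → 50.7641
  f6: (p9, p4, p1) → 35.1662
  f7: (p9, p4, p13) → 33.3059
  f8: (p9, p15, p1) → 67.1015
  f9: (p9, p15, p2) → 63.7515
  f10: (p5, p2, p10) → 12.6803
  f11: (p5, p2, p13) → 26.0198
  f12: (p5, p7, p10) → 41.1326
  f13: (p5, p13, p7) → 70.7721
  f14: (p16, p12, p10) → 26.1330
  f15: (p16, p15, p10) → 37.2795
  f16: (p16, p12, p1) → 15.5808
  f17: (p16, p15, p1) → 33.6752
  f18: (p14, p2, p13) → 11.6803
  f19: (p14, p9, p13) → 3.6209
  f20: (p14, p9, p2) → 31.0384
Σ area = 766.026

Euler characteristic 12−30+20 = 2 ✓


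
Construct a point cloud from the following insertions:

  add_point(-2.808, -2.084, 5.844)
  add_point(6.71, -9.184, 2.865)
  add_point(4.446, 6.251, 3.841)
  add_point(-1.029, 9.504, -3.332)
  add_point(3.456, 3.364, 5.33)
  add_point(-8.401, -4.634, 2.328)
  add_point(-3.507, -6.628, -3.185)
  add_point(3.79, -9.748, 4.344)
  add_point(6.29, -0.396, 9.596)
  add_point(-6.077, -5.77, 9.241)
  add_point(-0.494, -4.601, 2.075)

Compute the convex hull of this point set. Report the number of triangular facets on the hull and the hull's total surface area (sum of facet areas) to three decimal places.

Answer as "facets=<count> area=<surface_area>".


8 of the 11 inputs are extreme points: [1, 2, 3, 5, 6, 7, 8, 9].

Triangle areas on the boundary:
  f1: (p9, p3, p5) → 59.4722
  f2: (p6, p3, p5) → 61.5772
  f3: (p6, p3, p1) → 98.7651
  f4: (p6, p9, p5) → 25.3892
  f5: (p7, p8, p1) → 18.1314
  f6: (p7, p9, p8) → 61.5906
  f7: (p7, p6, p1) → 17.6733
  f8: (p7, p6, p9) → 59.4845
  f9: (p2, p9, p3) → 80.2469
  f10: (p2, p9, p8) → 60.3439
  f11: (p2, p3, p1) → 69.6198
  f12: (p2, p8, p1) → 48.6953
Σ area = 660.990

Euler: V−E+F = 8−18+12 = 2.

facets=12 area=660.990


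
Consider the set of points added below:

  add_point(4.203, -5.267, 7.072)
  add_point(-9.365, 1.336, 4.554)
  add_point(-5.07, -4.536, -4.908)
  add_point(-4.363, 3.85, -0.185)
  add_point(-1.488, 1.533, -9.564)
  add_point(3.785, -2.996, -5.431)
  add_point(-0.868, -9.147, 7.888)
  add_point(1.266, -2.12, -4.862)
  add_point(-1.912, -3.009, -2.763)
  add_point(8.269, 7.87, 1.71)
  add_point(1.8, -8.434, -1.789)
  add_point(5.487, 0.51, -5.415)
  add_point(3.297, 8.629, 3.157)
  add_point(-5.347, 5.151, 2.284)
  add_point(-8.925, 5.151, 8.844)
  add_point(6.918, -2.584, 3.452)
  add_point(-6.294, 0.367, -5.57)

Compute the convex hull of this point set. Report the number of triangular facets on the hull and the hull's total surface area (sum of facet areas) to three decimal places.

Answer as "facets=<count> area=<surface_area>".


Points on the hull: [0, 1, 2, 4, 5, 6, 9, 10, 11, 12, 13, 14, 15, 16] (14 of 17).

Triangle areas on the boundary:
  f1: (p14, p6, p1) → 38.4817
  f2: (p2, p6, p1) → 75.9950
  f3: (p0, p14, p9) → 118.7480
  f4: (p0, p14, p6) → 52.4568
  f5: (p12, p4, p9) → 40.1211
  f6: (p12, p14, p9) → 15.0456
  f7: (p16, p2, p1) → 27.0578
  f8: (p16, p2, p4) → 16.1518
  f9: (p16, p14, p1) → 20.2863
  f10: (p11, p4, p9) → 38.1517
  f11: (p11, p5, p4) → 15.3833
  f12: (p10, p2, p4) → 35.2171
  f13: (p10, p5, p4) → 23.4819
  f14: (p10, p2, p6) → 42.0996
  f15: (p10, p0, p6) → 30.0455
  f16: (p13, p12, p4) → 60.4885
  f17: (p13, p12, p14) → 32.6145
  f18: (p13, p16, p4) → 27.3981
  f19: (p13, p16, p14) → 24.7757
  f20: (p15, p10, p0) → 24.0799
  f21: (p15, p0, p9) → 20.6955
  f22: (p15, p11, p9) → 45.2716
  f23: (p15, p11, p5) → 18.0439
  f24: (p15, p10, p5) → 29.9468
Σ area = 872.038

Check V−E+F: 14 − 36 + 24 = 2.

facets=24 area=872.038


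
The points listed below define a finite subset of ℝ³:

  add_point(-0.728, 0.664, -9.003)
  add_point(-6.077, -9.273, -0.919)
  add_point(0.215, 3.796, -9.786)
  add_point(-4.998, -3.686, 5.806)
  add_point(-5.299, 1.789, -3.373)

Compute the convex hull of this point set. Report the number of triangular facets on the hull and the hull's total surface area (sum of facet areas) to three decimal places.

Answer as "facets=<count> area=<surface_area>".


Points on the hull: [0, 1, 2, 3, 4] (5 of 5).

Triangle areas on the boundary:
  f1: (p0, p3, p1) → 61.0470
  f2: (p0, p3, p2) → 22.6147
  f3: (p4, p3, p1) → 44.3896
  f4: (p4, p3, p2) → 31.5735
  f5: (p4, p0, p1) → 41.6022
  f6: (p4, p0, p2) → 12.0646
Σ area = 213.292

Euler: V−E+F = 5−9+6 = 2.

facets=6 area=213.292


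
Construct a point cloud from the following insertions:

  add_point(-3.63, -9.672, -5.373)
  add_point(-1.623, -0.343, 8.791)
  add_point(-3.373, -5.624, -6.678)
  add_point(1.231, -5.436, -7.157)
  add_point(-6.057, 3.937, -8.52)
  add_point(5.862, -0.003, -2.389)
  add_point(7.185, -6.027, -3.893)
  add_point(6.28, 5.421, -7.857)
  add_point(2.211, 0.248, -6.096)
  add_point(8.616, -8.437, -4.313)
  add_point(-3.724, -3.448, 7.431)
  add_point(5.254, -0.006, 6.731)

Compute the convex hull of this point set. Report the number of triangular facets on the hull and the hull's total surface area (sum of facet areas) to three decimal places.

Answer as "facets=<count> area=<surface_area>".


Hull vertices (9/12): indices [0, 1, 2, 3, 4, 7, 9, 10, 11].

Facet areas (half cross-product norm):
  f1: (p1, p7, p4) → 110.3442
  f2: (p11, p7, p9) → 94.3505
  f3: (p11, p1, p7) → 52.5625
  f4: (p3, p7, p4) → 63.6417
  f5: (p3, p7, p9) → 50.7382
  f6: (p0, p3, p9) → 26.8230
  f7: (p10, p0, p9) → 87.3624
  f8: (p10, p11, p9) → 68.7641
  f9: (p10, p11, p1) → 12.8488
  f10: (p10, p1, p4) → 35.3104
  f11: (p10, p0, p4) → 98.4225
  f12: (p2, p3, p4) → 22.8891
  f13: (p2, p0, p4) → 7.3907
  f14: (p2, p0, p3) → 9.7857
Σ area = 741.234

Euler: V−E+F = 9−21+14 = 2.

facets=14 area=741.234


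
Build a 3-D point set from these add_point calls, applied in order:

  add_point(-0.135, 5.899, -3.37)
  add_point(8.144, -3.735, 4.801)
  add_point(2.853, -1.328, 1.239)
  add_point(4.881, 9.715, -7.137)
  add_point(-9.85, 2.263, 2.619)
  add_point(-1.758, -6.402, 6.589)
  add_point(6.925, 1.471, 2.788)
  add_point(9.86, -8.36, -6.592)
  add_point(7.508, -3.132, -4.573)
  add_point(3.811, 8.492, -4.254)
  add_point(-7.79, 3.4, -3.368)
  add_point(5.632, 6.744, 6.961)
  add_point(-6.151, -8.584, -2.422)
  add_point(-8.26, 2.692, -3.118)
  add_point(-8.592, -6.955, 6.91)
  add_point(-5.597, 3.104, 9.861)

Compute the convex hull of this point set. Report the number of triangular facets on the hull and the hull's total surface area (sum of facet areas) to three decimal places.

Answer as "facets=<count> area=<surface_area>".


facets=18 area=1092.035

Extreme-point indices: [1, 3, 4, 5, 7, 10, 11, 12, 13, 14, 15] — 11 of 16 on the boundary.

Area of each hull facet:
  f1: (p15, p3, p4) → 80.9222
  f2: (p14, p15, p4) → 40.7917
  f3: (p12, p14, p4) → 48.8954
  f4: (p12, p14, p7) → 71.0186
  f5: (p11, p3, p7) → 131.3228
  f6: (p11, p15, p3) → 84.9727
  f7: (p10, p3, p7) → 134.8035
  f8: (p10, p12, p7) → 99.8958
  f9: (p10, p3, p4) → 37.9570
  f10: (p1, p11, p7) → 56.1892
  f11: (p1, p11, p15) → 66.7692
  f12: (p13, p12, p4) → 34.1885
  f13: (p13, p10, p4) → 2.3333
  f14: (p13, p10, p12) → 3.6154
  f15: (p5, p14, p7) → 44.4725
  f16: (p5, p1, p7) → 63.3949
  f17: (p5, p14, p15) → 35.2516
  f18: (p5, p1, p15) → 55.2408
Σ area = 1092.035

Check V−E+F: 11 − 27 + 18 = 2.


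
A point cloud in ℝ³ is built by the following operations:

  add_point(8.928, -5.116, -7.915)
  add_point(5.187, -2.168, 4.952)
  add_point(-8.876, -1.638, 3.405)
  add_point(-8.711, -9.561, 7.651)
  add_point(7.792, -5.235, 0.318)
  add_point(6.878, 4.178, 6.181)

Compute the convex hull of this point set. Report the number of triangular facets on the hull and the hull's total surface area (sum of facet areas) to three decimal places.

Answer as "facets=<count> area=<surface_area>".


6 of the 6 inputs are extreme points: [0, 1, 2, 3, 4, 5].

Per-facet area ½‖(b−a)×(c−a)‖:
  f1: (p5, p0, p2) → 141.5118
  f2: (p3, p0, p2) → 95.7187
  f3: (p3, p5, p2) → 74.8557
  f4: (p4, p5, p0) → 39.4711
  f5: (p4, p3, p0) → 66.1097
  f6: (p1, p3, p5) → 41.4892
  f7: (p1, p4, p5) → 17.6833
  f8: (p1, p4, p3) → 47.2510
Σ area = 524.091

Euler: V−E+F = 6−12+8 = 2.

facets=8 area=524.091


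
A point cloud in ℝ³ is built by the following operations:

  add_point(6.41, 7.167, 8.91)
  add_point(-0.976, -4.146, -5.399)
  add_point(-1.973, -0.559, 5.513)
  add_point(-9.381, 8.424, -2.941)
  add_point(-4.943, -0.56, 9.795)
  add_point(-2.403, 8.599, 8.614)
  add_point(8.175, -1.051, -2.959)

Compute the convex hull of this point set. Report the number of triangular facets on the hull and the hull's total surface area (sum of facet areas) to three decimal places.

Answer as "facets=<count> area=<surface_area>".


Hull vertices (6/7): indices [0, 1, 3, 4, 5, 6].

Per-facet area ½‖(b−a)×(c−a)‖:
  f1: (p1, p6, p3) → 74.6220
  f2: (p4, p1, p3) → 108.9608
  f3: (p4, p1, p6) → 80.0250
  f4: (p0, p6, p3) → 134.4330
  f5: (p0, p4, p6) → 98.7069
  f6: (p5, p4, p3) → 64.5859
  f7: (p5, p0, p3) → 50.8978
  f8: (p5, p0, p4) → 42.5483
Σ area = 654.780

Euler characteristic 6−12+8 = 2 ✓

facets=8 area=654.780


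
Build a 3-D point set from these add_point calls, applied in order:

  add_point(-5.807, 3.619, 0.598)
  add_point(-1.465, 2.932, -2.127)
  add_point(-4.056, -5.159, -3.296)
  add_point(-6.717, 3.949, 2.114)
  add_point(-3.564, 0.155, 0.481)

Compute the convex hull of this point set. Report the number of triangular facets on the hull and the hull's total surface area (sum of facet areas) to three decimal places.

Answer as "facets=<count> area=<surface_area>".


facets=6 area=68.137

Points on the hull: [0, 1, 2, 3, 4] (5 of 5).

Facet areas (half cross-product norm):
  f1: (p0, p1, p3) → 2.0919
  f2: (p0, p2, p3) → 7.0753
  f3: (p0, p2, p1) → 22.1420
  f4: (p4, p1, p3) → 11.2999
  f5: (p4, p2, p3) → 11.6224
  f6: (p4, p2, p1) → 13.9055
Σ area = 68.137

Euler: V−E+F = 5−9+6 = 2.


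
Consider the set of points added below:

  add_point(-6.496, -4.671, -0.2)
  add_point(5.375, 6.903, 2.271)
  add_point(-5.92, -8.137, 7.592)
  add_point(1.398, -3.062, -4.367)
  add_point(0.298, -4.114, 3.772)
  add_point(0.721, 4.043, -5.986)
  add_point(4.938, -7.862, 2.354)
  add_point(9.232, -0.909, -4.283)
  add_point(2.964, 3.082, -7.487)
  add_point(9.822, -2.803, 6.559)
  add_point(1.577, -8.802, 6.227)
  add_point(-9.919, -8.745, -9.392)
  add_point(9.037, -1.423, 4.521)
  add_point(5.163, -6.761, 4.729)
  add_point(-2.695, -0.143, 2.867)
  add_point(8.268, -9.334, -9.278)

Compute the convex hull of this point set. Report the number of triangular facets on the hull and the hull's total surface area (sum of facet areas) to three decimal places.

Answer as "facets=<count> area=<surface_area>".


facets=20 area=989.520

Hull vertices (12/16): indices [0, 1, 2, 5, 6, 7, 8, 9, 10, 11, 14, 15].

Triangle areas on the boundary:
  f1: (p2, p1, p9) → 95.5501
  f2: (p8, p15, p11) → 112.5786
  f3: (p14, p2, p1) → 31.1093
  f4: (p10, p15, p11) → 141.4799
  f5: (p10, p2, p11) → 66.6974
  f6: (p10, p2, p9) → 26.4496
  f7: (p7, p8, p1) → 40.6289
  f8: (p7, p8, p15) → 39.3970
  f9: (p7, p1, p9) → 53.6770
  f10: (p7, p15, p9) → 50.6558
  f11: (p0, p2, p11) → 34.2944
  f12: (p0, p14, p2) → 27.9853
  f13: (p5, p8, p1) → 13.9854
  f14: (p5, p14, p1) → 46.0917
  f15: (p5, p8, p11) → 24.1082
  f16: (p5, p0, p11) → 67.3957
  f17: (p5, p0, p14) → 34.4545
  f18: (p6, p15, p9) → 45.7301
  f19: (p6, p10, p9) → 21.2174
  f20: (p6, p10, p15) → 16.0337
Σ area = 989.520

Euler: V−E+F = 12−30+20 = 2.


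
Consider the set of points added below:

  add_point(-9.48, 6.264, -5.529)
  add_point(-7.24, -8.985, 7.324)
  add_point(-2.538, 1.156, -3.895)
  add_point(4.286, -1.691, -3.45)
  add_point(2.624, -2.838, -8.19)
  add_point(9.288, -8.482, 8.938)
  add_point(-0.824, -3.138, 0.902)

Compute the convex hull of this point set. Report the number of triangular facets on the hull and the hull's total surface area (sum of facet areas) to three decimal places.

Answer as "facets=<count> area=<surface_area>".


facets=6 area=607.866

5 of the 7 inputs are extreme points: [0, 1, 3, 4, 5].

Per-facet area ½‖(b−a)×(c−a)‖:
  f1: (p1, p5, p0) → 164.8198
  f2: (p4, p1, p0) → 139.5321
  f3: (p4, p1, p5) → 144.7580
  f4: (p3, p5, p0) → 94.4114
  f5: (p3, p4, p0) → 39.5842
  f6: (p3, p4, p5) → 24.7607
Σ area = 607.866

Euler: V−E+F = 5−9+6 = 2.


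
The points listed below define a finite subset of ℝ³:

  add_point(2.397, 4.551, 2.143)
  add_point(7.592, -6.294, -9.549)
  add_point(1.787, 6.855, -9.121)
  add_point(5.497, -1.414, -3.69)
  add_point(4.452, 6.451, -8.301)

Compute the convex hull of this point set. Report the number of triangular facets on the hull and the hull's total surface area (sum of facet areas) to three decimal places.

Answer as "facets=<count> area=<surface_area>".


5 of the 5 inputs are extreme points: [0, 1, 2, 3, 4].

Area of each hull facet:
  f1: (p0, p1, p2) → 81.4987
  f2: (p3, p0, p1) → 4.5902
  f3: (p4, p1, p2) → 17.4923
  f4: (p4, p3, p1) → 35.6445
  f5: (p4, p0, p2) → 15.1092
  f6: (p4, p3, p0) → 39.1468
Σ area = 193.482

Check V−E+F: 5 − 9 + 6 = 2.

facets=6 area=193.482


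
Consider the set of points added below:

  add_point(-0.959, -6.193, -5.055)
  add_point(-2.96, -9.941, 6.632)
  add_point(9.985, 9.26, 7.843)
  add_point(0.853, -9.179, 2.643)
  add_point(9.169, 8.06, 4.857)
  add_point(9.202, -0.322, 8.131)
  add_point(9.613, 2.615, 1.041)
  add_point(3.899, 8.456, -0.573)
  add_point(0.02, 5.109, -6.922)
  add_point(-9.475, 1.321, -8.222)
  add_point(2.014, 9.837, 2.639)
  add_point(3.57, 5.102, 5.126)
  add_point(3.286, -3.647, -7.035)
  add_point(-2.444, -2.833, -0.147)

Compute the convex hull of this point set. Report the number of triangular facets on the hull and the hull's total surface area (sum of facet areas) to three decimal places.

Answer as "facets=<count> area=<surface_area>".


facets=20 area=902.036

Extreme-point indices: [0, 1, 2, 3, 4, 5, 6, 7, 8, 9, 10, 12] — 12 of 14 on the boundary.

Per-facet area ½‖(b−a)×(c−a)‖:
  f1: (p5, p1, p2) → 55.2210
  f2: (p10, p1, p9) → 162.8380
  f3: (p10, p1, p2) → 99.0229
  f4: (p6, p5, p2) → 33.6650
  f5: (p6, p12, p5) → 42.4772
  f6: (p0, p1, p9) → 69.2452
  f7: (p0, p12, p9) → 30.9659
  f8: (p3, p5, p1) → 36.2402
  f9: (p3, p12, p5) → 75.7397
  f10: (p3, p0, p1) → 19.6065
  f11: (p3, p0, p12) → 21.2217
  f12: (p4, p6, p2) → 6.7246
  f13: (p8, p6, p12) → 53.3575
  f14: (p8, p12, p9) → 48.1415
  f15: (p8, p10, p9) → 50.1892
  f16: (p7, p4, p6) → 23.9080
  f17: (p7, p8, p6) → 33.3613
  f18: (p7, p8, p10) → 13.5712
  f19: (p7, p10, p2) → 18.9352
  f20: (p7, p4, p2) → 7.6036
Σ area = 902.036

Euler: V−E+F = 12−30+20 = 2.


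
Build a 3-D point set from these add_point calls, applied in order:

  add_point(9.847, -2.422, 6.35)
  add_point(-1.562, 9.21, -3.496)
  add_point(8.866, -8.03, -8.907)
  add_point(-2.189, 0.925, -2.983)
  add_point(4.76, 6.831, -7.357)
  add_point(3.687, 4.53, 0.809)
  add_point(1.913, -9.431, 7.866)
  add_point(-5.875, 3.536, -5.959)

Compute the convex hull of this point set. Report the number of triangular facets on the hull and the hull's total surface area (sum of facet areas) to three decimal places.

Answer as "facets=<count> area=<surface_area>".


facets=10 area=726.013

Hull vertices (7/8): indices [0, 1, 2, 4, 5, 6, 7].

Per-facet area ½‖(b−a)×(c−a)‖:
  f1: (p2, p6, p7) → 158.8132
  f2: (p2, p6, p0) → 86.2499
  f3: (p4, p2, p7) → 86.9248
  f4: (p4, p2, p0) → 115.1886
  f5: (p1, p6, p7) → 77.2058
  f6: (p1, p4, p7) → 29.2576
  f7: (p5, p6, p0) → 57.6867
  f8: (p5, p1, p6) → 48.4386
  f9: (p5, p4, p0) → 37.3150
  f10: (p5, p1, p4) → 28.9332
Σ area = 726.013

Check V−E+F: 7 − 15 + 10 = 2.


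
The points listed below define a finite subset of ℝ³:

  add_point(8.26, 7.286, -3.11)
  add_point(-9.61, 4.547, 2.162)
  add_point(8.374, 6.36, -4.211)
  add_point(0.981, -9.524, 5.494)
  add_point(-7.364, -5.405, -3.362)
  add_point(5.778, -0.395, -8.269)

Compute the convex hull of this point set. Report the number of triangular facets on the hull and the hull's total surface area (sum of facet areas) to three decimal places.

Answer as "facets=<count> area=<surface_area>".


6 of the 6 inputs are extreme points: [0, 1, 2, 3, 4, 5].

Facet areas (half cross-product norm):
  f1: (p5, p2, p1) → 77.7685
  f2: (p5, p3, p2) → 70.7567
  f3: (p4, p3, p1) → 74.3250
  f4: (p4, p5, p1) → 86.3439
  f5: (p4, p5, p3) → 92.9277
  f6: (p0, p2, p1) → 13.3270
  f7: (p0, p3, p1) → 155.0814
  f8: (p0, p3, p2) → 14.3643
Σ area = 584.895

Check V−E+F: 6 − 12 + 8 = 2.

facets=8 area=584.895


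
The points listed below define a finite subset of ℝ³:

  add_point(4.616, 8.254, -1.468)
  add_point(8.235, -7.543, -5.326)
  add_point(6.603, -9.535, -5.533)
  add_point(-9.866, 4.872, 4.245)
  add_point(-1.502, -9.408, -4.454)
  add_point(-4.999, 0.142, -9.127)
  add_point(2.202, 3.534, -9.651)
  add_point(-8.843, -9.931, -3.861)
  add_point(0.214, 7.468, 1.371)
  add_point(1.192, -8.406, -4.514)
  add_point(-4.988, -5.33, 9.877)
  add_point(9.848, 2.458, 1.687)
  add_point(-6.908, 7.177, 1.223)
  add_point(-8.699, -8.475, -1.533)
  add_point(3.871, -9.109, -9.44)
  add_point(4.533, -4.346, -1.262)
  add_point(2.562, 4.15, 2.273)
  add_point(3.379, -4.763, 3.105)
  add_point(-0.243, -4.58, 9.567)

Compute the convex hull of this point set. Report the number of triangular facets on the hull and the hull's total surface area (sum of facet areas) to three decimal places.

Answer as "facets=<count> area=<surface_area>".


Hull vertices (14/19): indices [0, 1, 2, 3, 5, 6, 7, 8, 10, 11, 12, 13, 14, 18].

Area of each hull facet:
  f1: (p0, p6, p11) → 40.6796
  f2: (p5, p7, p3) → 87.5423
  f3: (p2, p10, p7) → 114.9054
  f4: (p13, p7, p3) → 11.6097
  f5: (p13, p10, p3) → 74.2057
  f6: (p13, p10, p7) → 6.3203
  f7: (p8, p0, p11) → 21.7895
  f8: (p12, p0, p6) → 57.6747
  f9: (p12, p5, p3) → 28.6722
  f10: (p12, p5, p6) → 50.4379
  f11: (p12, p8, p3) → 13.4696
  f12: (p12, p8, p0) → 10.6667
  f13: (p1, p6, p11) → 74.1452
  f14: (p14, p5, p7) → 71.3500
  f15: (p14, p2, p7) → 32.6857
  f16: (p14, p5, p6) → 48.4567
  f17: (p14, p1, p6) → 39.0981
  f18: (p14, p1, p2) → 5.7746
  f19: (p18, p2, p10) → 38.1446
  f20: (p18, p1, p2) → 22.3337
  f21: (p18, p1, p11) → 88.6248
  f22: (p18, p8, p11) → 73.5774
  f23: (p18, p10, p3) → 29.6200
  f24: (p18, p8, p3) → 72.8871
Σ area = 1114.671

Euler characteristic 14−36+24 = 2 ✓

facets=24 area=1114.671


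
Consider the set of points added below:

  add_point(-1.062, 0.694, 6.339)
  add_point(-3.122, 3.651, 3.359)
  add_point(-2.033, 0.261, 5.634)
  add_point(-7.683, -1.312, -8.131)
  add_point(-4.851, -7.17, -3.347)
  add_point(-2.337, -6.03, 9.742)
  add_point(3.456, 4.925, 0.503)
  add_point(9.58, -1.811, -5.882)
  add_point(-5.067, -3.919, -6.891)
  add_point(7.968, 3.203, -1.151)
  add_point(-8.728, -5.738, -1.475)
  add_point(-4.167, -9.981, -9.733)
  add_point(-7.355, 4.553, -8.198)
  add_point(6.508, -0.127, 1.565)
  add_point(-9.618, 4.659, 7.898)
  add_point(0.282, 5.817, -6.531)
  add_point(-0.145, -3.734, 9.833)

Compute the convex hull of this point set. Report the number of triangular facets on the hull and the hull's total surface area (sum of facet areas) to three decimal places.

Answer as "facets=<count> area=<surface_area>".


12 of the 17 inputs are extreme points: [3, 5, 6, 7, 9, 10, 11, 12, 13, 14, 15, 16].

Triangle areas on the boundary:
  f1: (p12, p11, p7) → 116.1961
  f2: (p13, p16, p7) → 26.1868
  f3: (p15, p12, p7) → 36.0398
  f4: (p15, p12, p14) → 64.1727
  f5: (p5, p10, p11) → 59.0940
  f6: (p5, p11, p7) → 150.1725
  f7: (p5, p16, p7) → 26.8840
  f8: (p5, p16, p14) → 20.3122
  f9: (p5, p10, p14) → 76.6675
  f10: (p3, p12, p11) → 12.7496
  f11: (p3, p10, p11) → 36.3188
  f12: (p3, p12, p14) → 47.7406
  f13: (p3, p10, p14) → 55.8700
  f14: (p9, p13, p7) → 16.0477
  f15: (p9, p15, p7) → 34.4749
  f16: (p9, p13, p16) → 12.6071
  f17: (p6, p15, p14) → 58.1029
  f18: (p6, p9, p15) → 19.7152
  f19: (p6, p16, p14) → 79.8130
  f20: (p6, p9, p16) → 32.7071
Σ area = 981.873

Check V−E+F: 12 − 30 + 20 = 2.

facets=20 area=981.873


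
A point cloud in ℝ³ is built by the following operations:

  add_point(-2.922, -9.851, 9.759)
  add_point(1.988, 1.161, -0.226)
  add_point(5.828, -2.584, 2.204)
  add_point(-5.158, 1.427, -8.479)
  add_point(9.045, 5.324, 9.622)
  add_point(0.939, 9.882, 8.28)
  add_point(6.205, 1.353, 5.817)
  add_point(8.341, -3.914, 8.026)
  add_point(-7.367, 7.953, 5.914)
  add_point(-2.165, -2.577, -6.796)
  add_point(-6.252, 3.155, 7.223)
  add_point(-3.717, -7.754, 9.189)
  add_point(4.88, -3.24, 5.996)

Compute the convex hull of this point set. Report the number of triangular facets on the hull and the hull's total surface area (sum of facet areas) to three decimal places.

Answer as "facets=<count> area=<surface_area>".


facets=16 area=832.155

Extreme-point indices: [0, 2, 3, 4, 5, 7, 8, 9, 10, 11] — 10 of 13 on the boundary.

Triangle areas on the boundary:
  f1: (p2, p3, p4) → 79.4146
  f2: (p5, p0, p4) → 89.7357
  f3: (p5, p3, p8) → 69.1717
  f4: (p5, p3, p4) → 91.2068
  f5: (p11, p3, p8) → 127.3960
  f6: (p11, p3, p0) → 17.3600
  f7: (p7, p0, p4) → 52.4203
  f8: (p7, p2, p4) → 30.4500
  f9: (p9, p3, p0) → 39.1117
  f10: (p9, p2, p3) → 25.0125
  f11: (p9, p7, p0) → 109.1061
  f12: (p9, p7, p2) → 14.3790
  f13: (p10, p5, p8) → 22.4980
  f14: (p10, p5, p0) → 60.4250
  f15: (p10, p11, p8) → 2.4881
  f16: (p10, p11, p0) → 1.9794
Σ area = 832.155

Euler characteristic 10−24+16 = 2 ✓


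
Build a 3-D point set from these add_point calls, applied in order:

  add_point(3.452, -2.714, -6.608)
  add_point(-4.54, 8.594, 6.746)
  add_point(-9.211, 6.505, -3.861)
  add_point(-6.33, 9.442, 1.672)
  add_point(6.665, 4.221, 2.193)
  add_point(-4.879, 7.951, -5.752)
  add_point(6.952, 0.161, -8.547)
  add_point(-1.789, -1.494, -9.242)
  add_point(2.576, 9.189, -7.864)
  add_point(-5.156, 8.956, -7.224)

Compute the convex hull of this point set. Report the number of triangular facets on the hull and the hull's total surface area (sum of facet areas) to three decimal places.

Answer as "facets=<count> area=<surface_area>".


facets=14 area=583.294

Hull vertices (9/10): indices [0, 1, 2, 3, 4, 6, 7, 8, 9].

Per-facet area ½‖(b−a)×(c−a)‖:
  f1: (p1, p7, p2) → 68.9193
  f2: (p8, p7, p6) → 43.3893
  f3: (p0, p7, p6) → 13.9347
  f4: (p0, p1, p7) → 56.7075
  f5: (p9, p7, p2) → 32.3270
  f6: (p9, p8, p7) → 41.4971
  f7: (p4, p8, p6) → 53.1321
  f8: (p4, p8, p1) → 76.0005
  f9: (p4, p0, p6) → 27.8347
  f10: (p4, p0, p1) → 72.9578
  f11: (p3, p8, p1) → 31.6793
  f12: (p3, p9, p8) → 34.0968
  f13: (p3, p1, p2) → 10.7872
  f14: (p3, p9, p2) → 20.0306
Σ area = 583.294

Check V−E+F: 9 − 21 + 14 = 2.


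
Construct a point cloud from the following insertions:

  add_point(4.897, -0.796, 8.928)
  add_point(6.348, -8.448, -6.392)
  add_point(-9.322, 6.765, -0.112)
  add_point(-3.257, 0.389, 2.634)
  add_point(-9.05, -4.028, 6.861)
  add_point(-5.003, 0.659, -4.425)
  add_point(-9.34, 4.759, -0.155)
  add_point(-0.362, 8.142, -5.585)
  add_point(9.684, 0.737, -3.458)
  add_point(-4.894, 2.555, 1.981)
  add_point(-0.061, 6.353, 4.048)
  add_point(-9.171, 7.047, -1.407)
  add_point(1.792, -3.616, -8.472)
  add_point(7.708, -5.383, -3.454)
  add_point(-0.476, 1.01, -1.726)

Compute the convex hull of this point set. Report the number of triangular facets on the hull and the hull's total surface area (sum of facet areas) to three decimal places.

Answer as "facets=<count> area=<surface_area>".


Hull vertices (12/15): indices [0, 1, 2, 4, 5, 6, 7, 8, 10, 11, 12, 13].

Facet areas (half cross-product norm):
  f1: (p4, p0, p1) → 122.9765
  f2: (p13, p1, p8) → 9.5216
  f3: (p13, p0, p8) → 41.9318
  f4: (p13, p0, p1) → 19.0365
  f5: (p5, p4, p6) → 41.1088
  f6: (p12, p1, p8) → 33.5750
  f7: (p12, p7, p8) → 58.5630
  f8: (p12, p4, p1) → 64.8981
  f9: (p12, p5, p4) → 51.4075
  f10: (p2, p4, p6) → 7.2357
  f11: (p10, p0, p8) → 62.2634
  f12: (p10, p7, p8) → 59.2649
  f13: (p10, p4, p0) → 66.4631
  f14: (p10, p2, p4) → 62.7692
  f15: (p11, p12, p7) → 59.6365
  f16: (p11, p12, p5) → 14.4544
  f17: (p11, p10, p7) → 43.8293
  f18: (p11, p10, p2) → 6.4586
  f19: (p11, p5, p6) → 9.4468
  f20: (p11, p2, p6) → 1.3135
Σ area = 836.154

Euler characteristic 12−30+20 = 2 ✓

facets=20 area=836.154


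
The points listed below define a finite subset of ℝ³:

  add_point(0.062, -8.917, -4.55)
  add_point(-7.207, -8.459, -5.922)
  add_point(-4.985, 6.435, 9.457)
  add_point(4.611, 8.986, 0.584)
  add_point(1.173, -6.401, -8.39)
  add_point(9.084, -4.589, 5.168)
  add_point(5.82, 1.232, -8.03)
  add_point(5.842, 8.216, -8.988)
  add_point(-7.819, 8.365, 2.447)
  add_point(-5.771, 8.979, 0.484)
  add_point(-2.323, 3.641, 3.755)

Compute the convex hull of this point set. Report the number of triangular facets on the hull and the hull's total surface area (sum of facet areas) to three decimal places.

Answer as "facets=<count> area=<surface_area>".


facets=16 area=955.682

10 of the 11 inputs are extreme points: [0, 1, 2, 3, 4, 5, 6, 7, 8, 9].

Area of each hull facet:
  f1: (p3, p7, p5) → 71.3063
  f2: (p2, p3, p5) → 98.6181
  f3: (p4, p0, p5) → 31.9051
  f4: (p9, p3, p7) → 49.9105
  f5: (p9, p2, p8) → 10.3618
  f6: (p9, p2, p3) → 48.3779
  f7: (p1, p0, p5) → 34.5297
  f8: (p1, p2, p5) → 171.0025
  f9: (p1, p2, p8) → 72.3295
  f10: (p1, p4, p0) → 17.4841
  f11: (p1, p9, p8) → 27.0359
  f12: (p1, p4, p7) → 59.1582
  f13: (p1, p9, p7) → 136.8289
  f14: (p6, p7, p5) → 44.8231
  f15: (p6, p4, p5) → 64.9890
  f16: (p6, p4, p7) → 17.0212
Σ area = 955.682

Euler characteristic 10−24+16 = 2 ✓


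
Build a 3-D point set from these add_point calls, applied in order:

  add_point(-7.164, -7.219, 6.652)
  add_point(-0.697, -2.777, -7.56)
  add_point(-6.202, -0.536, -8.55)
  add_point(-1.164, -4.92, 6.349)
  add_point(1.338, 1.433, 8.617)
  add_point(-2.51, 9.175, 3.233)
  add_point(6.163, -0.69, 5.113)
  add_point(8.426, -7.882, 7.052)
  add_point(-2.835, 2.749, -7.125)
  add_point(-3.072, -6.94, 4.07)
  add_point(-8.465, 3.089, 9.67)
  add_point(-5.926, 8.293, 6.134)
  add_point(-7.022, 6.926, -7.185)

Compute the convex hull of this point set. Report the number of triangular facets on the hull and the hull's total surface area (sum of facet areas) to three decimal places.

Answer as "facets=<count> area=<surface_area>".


facets=20 area=861.047

Hull vertices (12/13): indices [0, 1, 2, 4, 5, 6, 7, 8, 9, 10, 11, 12].

Area of each hull facet:
  f1: (p0, p7, p10) → 83.4402
  f2: (p0, p2, p10) → 89.3234
  f3: (p4, p7, p10) → 40.1456
  f4: (p12, p2, p10) → 66.1391
  f5: (p9, p0, p7) → 21.2558
  f6: (p11, p4, p10) → 32.4077
  f7: (p11, p4, p5) → 22.7905
  f8: (p11, p12, p10) → 41.6032
  f9: (p11, p12, p5) → 25.6422
  f10: (p6, p4, p7) → 22.6501
  f11: (p6, p4, p5) → 31.2079
  f12: (p1, p6, p7) → 55.2726
  f13: (p1, p9, p7) → 74.7299
  f14: (p1, p0, p2) → 48.5649
  f15: (p1, p9, p0) → 22.6004
  f16: (p8, p1, p6) → 43.2377
  f17: (p8, p12, p5) → 33.8504
  f18: (p8, p6, p5) → 78.2474
  f19: (p8, p12, p2) → 14.5336
  f20: (p8, p1, p2) → 13.4049
Σ area = 861.047

Check V−E+F: 12 − 30 + 20 = 2.
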